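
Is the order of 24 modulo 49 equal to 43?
No, the actual order is 42, not 43.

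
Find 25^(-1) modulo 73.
38

Using Extended Euclidean Algorithm:
gcd(25, 73) = 1
Bezout coefficients: 25 × -35 + 73 × 12 = 1
So 25 × -35 ≡ 1 (mod 73)
The inverse is -35 mod 73 = 38
Verification: 25 × 38 = 950 = 13 × 73 + 1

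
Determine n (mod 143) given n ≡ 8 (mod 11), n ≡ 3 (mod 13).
107

Using the Chinese Remainder Theorem:
M = product of moduli = 143
For equation 1: M_1 = 13, 13 ≡ 2 (mod 11), inverse of 13 mod 11 is 6 (check: 2 × 6 = 12 ≡ 1 (mod 11))
For equation 2: M_2 = 11, 11 ≡ 11 (mod 13), inverse of 11 mod 13 is 6 (check: 11 × 6 = 66 ≡ 1 (mod 13))
Combine: n ≡ Σ r_i×M_i×(M_i⁻¹ mod m_i) = 8×13×6 + 3×11×6 = 624 + 198 = 822
822 mod 143 = 107
n ≡ 107 (mod 143)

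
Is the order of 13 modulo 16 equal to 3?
No, the actual order is 4, not 3.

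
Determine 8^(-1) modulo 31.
8^(-1) ≡ 4 (mod 31). Verification: 8 × 4 = 32 ≡ 1 (mod 31)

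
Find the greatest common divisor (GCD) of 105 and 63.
21

Using the Euclidean algorithm:
105 = 1 × 63 + 42
63 = 1 × 42 + 21
42 = 2 × 21 + 0

GCD(105, 63) = 21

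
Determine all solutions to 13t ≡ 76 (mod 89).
88

Since gcd(13, 89) = 1 divides 76, a solution exists.
Multiply both sides by the inverse of 13 mod 89:
  13^(-1) mod 89 = 48
  x ≡ 48 × 76 ≡ 3648 ≡ 88 (mod 89)
Verification: 13 × 88 = 1144 = 12 × 89 + 76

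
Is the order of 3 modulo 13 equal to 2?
No, the actual order is 3, not 2.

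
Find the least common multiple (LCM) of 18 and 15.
90

First find GCD(18, 15) using the Euclidean algorithm:
18 = 1 × 15 + 3
15 = 5 × 3 + 0
GCD(18, 15) = 3

LCM formula: LCM(a, b) = (a × b) / GCD(a, b)
LCM(18, 15) = (18 × 15) / 3
LCM(18, 15) = 270 / 3
LCM(18, 15) = 90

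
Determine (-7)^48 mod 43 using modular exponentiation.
Using Fermat: (-7)^{42} ≡ 1 (mod 43). 48 ≡ 6 (mod 42). So (-7)^{48} ≡ (-7)^{6} ≡ 1 (mod 43)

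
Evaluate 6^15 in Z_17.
Using repeated squaring. 15 = 8 + 4 + 2 + 1 (binary 1111). Repeated squaring mod 17: 6^1 ≡ 6; 6^2 ≡ 6² = 36 ≡ 2; 6^4 ≡ 2² = 4 ≡ 4; 6^8 ≡ 4² = 16 ≡ 16. Multiply: 6^15 = 6^8 × 6^4 × 6^2 × 6^1 ≡ 16 × 4 × 2 × 6 (mod 17): 16 × 4 = 64 ≡ 13; 13 × 2 = 26 ≡ 9; 9 × 6 = 54 ≡ 3. So 6^15 ≡ 3 (mod 17).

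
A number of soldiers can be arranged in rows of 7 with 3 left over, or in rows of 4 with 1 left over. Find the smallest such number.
M = 7 × 4 = 28. M₁ = 4, y₁ ≡ 2 (mod 7). M₂ = 7, y₂ ≡ 3 (mod 4). t = 3×4×2 + 1×7×3 ≡ 17 (mod 28). The smallest positive such number is 17.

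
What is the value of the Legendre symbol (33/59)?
(33/59) = 33^{29} mod 59 = -1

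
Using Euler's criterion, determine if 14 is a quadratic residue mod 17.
By Euler's criterion: 14^{8} ≡ 16 (mod 17). Since this equals -1 (≡ 16), 14 is not a QR.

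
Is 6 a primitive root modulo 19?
p - 1 = 18 has prime divisors 2, 3. Check 6^(18/q) mod 19 for each: 6^(18/2) = 6^9 ≡ 1, 6^(18/3) = 6^6 ≡ 11 (mod 19). Since 6^9 ≡ 1 (mod 19), the order of 6 divides 9 (in fact the order is 9) ≠ 18, so it is not a primitive root.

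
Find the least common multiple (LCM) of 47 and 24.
1128

First find GCD(47, 24) using the Euclidean algorithm:
47 = 1 × 24 + 23
24 = 1 × 23 + 1
23 = 23 × 1 + 0
GCD(47, 24) = 1

LCM formula: LCM(a, b) = (a × b) / GCD(a, b)
LCM(47, 24) = (47 × 24) / 1
LCM(47, 24) = 1128 / 1
LCM(47, 24) = 1128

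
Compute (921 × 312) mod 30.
12

(921 × 312) = 287352
287352 mod 30 = 12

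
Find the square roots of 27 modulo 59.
The square roots of 27 mod 59 are 26 and 33. Verify: 26² = 676 ≡ 27 (mod 59)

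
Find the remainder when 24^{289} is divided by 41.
By Fermat: 24^{40} ≡ 1 (mod 41). 289 = 7×40 + 9. So 24^{289} ≡ 24^{9} ≡ 15 (mod 41)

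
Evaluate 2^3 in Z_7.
3 = 2 + 1 (binary 11). Repeated squaring mod 7: 2^1 ≡ 2; 2^2 ≡ 2² = 4 ≡ 4. Multiply: 2^3 = 2^2 × 2^1 ≡ 4 × 2 (mod 7): 4 × 2 = 8 ≡ 1. So 2^3 ≡ 1 (mod 7).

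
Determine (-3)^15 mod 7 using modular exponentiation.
Using Fermat: (-3)^{6} ≡ 1 (mod 7). 15 ≡ 3 (mod 6). So (-3)^{15} ≡ (-3)^{3} ≡ 1 (mod 7)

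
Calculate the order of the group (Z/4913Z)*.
4624

Prime factorization: 4913 = 17^3
Using the formula φ(n) = n × Π(1 - 1/p) for each prime factor p:
φ(4913) = 4913 × (1 - 1/17)
φ(4913) = 4624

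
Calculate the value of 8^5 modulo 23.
5 = 4 + 1 (binary 101). Repeated squaring mod 23: 8^1 ≡ 8; 8^2 ≡ 8² = 64 ≡ 18; 8^4 ≡ 18² = 324 ≡ 2. Multiply: 8^5 = 8^4 × 8^1 ≡ 2 × 8 (mod 23): 2 × 8 = 16 ≡ 16. So 8^5 ≡ 16 (mod 23).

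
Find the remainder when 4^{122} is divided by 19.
By Fermat: 4^{18} ≡ 1 (mod 19). 122 = 6×18 + 14. So 4^{122} ≡ 4^{14} ≡ 17 (mod 19)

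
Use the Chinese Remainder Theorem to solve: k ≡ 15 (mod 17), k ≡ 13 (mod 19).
32

Using the Chinese Remainder Theorem:
M = product of moduli = 323
For equation 1: M_1 = 19, 19 ≡ 2 (mod 17), inverse of 19 mod 17 is 9 (check: 2 × 9 = 18 ≡ 1 (mod 17))
For equation 2: M_2 = 17, 17 ≡ 17 (mod 19), inverse of 17 mod 19 is 9 (check: 17 × 9 = 153 ≡ 1 (mod 19))
Combine: k ≡ Σ r_i×M_i×(M_i⁻¹ mod m_i) = 15×19×9 + 13×17×9 = 2565 + 1989 = 4554
4554 mod 323 = 32
k ≡ 32 (mod 323)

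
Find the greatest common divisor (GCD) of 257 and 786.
1

Using the Euclidean algorithm:
257 = 0 × 786 + 257
786 = 3 × 257 + 15
257 = 17 × 15 + 2
15 = 7 × 2 + 1
2 = 2 × 1 + 0

GCD(257, 786) = 1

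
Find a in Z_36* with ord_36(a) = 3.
13 has order 3 mod 36 since 13^{3} ≡ 1 (mod 36) and no smaller power works.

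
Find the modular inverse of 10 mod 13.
10^(-1) ≡ 4 (mod 13). Verification: 10 × 4 = 40 ≡ 1 (mod 13)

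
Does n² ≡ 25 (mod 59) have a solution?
By Euler's criterion: 25^{29} ≡ 1 (mod 59). Since this equals 1, 25 is a QR.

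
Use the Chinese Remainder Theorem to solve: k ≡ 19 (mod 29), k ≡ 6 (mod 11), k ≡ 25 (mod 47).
14548

Using the Chinese Remainder Theorem:
M = product of moduli = 14993
For equation 1: M_1 = 517, 517 ≡ 24 (mod 29), inverse of 517 mod 29 is 23 (check: 24 × 23 = 552 ≡ 1 (mod 29))
For equation 2: M_2 = 1363, 1363 ≡ 10 (mod 11), inverse of 1363 mod 11 is 10 (check: 10 × 10 = 100 ≡ 1 (mod 11))
For equation 3: M_3 = 319, 319 ≡ 37 (mod 47), inverse of 319 mod 47 is 14 (check: 37 × 14 = 518 ≡ 1 (mod 47))
Combine: k ≡ Σ r_i×M_i×(M_i⁻¹ mod m_i) = 19×517×23 + 6×1363×10 + 25×319×14 = 225929 + 81780 + 111650 = 419359
419359 mod 14993 = 14548
k ≡ 14548 (mod 14993)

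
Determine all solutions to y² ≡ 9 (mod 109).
The square roots of 9 mod 109 are 3 and 106. Verify: 3² = 9 ≡ 9 (mod 109)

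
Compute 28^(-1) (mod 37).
28^(-1) ≡ 4 (mod 37). Verification: 28 × 4 = 112 ≡ 1 (mod 37)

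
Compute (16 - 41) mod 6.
5

(16 - 41) = -25
-25 mod 6 = 5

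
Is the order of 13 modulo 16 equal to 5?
No, the actual order is 4, not 5.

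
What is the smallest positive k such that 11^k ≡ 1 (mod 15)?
Powers of 11 mod 15: 11^1≡11, 11^2≡1. Order = 2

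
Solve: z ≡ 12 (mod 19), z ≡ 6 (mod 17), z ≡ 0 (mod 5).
M = 19 × 17 × 5 = 1615. M₁ = 85, y₁ ≡ 17 (mod 19). M₂ = 95, y₂ ≡ 12 (mod 17). M₃ = 323, y₃ ≡ 2 (mod 5). z = 12×85×17 + 6×95×12 + 0×323×2 ≡ 1570 (mod 1615)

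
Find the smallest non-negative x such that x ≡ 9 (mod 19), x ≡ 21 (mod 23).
389

Using the Chinese Remainder Theorem:
M = product of moduli = 437
For equation 1: M_1 = 23, 23 ≡ 4 (mod 19), inverse of 23 mod 19 is 5 (check: 4 × 5 = 20 ≡ 1 (mod 19))
For equation 2: M_2 = 19, 19 ≡ 19 (mod 23), inverse of 19 mod 23 is 17 (check: 19 × 17 = 323 ≡ 1 (mod 23))
Combine: x ≡ Σ r_i×M_i×(M_i⁻¹ mod m_i) = 9×23×5 + 21×19×17 = 1035 + 6783 = 7818
7818 mod 437 = 389
x ≡ 389 (mod 437)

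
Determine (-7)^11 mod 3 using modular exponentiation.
Using Fermat: (-7)^{2} ≡ 1 (mod 3). 11 ≡ 1 (mod 2). So (-7)^{11} ≡ (-7)^{1} ≡ 2 (mod 3)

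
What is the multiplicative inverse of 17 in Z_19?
9

Using Extended Euclidean Algorithm:
gcd(17, 19) = 1
Bezout coefficients: 17 × 9 + 19 × -8 = 1
So 17 × 9 ≡ 1 (mod 19)
The inverse is 9 mod 19 = 9
Verification: 17 × 9 = 153 = 8 × 19 + 1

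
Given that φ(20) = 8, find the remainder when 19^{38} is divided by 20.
By Euler: 19^{8} ≡ 1 (mod 20) since gcd(19, 20) = 1. 38 = 4×8 + 6. So 19^{38} ≡ 19^{6} ≡ 1 (mod 20)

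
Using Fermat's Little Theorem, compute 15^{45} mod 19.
18

By Fermat's Little Theorem, a^(p-1) ≡ 1 (mod p) for prime p and gcd(a, p) = 1
Here p = 19, so 15^18 ≡ 1 (mod 19)
We can reduce the exponent: 45 mod 18 = 9
So 15^45 ≡ 15^9 (mod 19)
Computing: 15^9 mod 19 = 18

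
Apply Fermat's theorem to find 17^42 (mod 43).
By Fermat's Little Theorem, 17^{42} ≡ 1 (mod 43) since 43 is prime and gcd(17, 43) = 1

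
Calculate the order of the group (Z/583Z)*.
520

Prime factorization: 583 = 11 × 53
Using the formula φ(n) = n × Π(1 - 1/p) for each prime factor p:
φ(583) = 583 × (1 - 1/11) × (1 - 1/53)
φ(583) = 520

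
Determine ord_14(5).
Powers of 5 mod 14: 5^1≡5, 5^2≡11, 5^3≡13, 5^4≡9, 5^5≡3, 5^6≡1. Order = 6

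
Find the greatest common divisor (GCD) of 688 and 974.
2

Using the Euclidean algorithm:
688 = 0 × 974 + 688
974 = 1 × 688 + 286
688 = 2 × 286 + 116
286 = 2 × 116 + 54
116 = 2 × 54 + 8
54 = 6 × 8 + 6
8 = 1 × 6 + 2
6 = 3 × 2 + 0

GCD(688, 974) = 2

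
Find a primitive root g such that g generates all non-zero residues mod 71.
p - 1 = 70 has prime divisors 2, 5, 7. h is a primitive root mod 71 iff h^(70/q) ≢ 1 (mod 71) for each such q.
h = 2: 2^35 ≡ 1, 2^14 ≡ 54, 2^10 ≡ 30 (mod 71); 2^35 ≡ 1, so not a primitive root.
h = 3: 3^35 ≡ 1, 3^14 ≡ 54, 3^10 ≡ 48 (mod 71); 3^35 ≡ 1, so not a primitive root.
h = 4: 4^35 ≡ 1, 4^14 ≡ 5, 4^10 ≡ 48 (mod 71); 4^35 ≡ 1, so not a primitive root.
h = 5: 5^35 ≡ 1, 5^14 ≡ 57, 5^10 ≡ 1 (mod 71); 5^35 ≡ 1, so not a primitive root.
h = 6: 6^35 ≡ 1, 6^14 ≡ 5, 6^10 ≡ 20 (mod 71); 6^35 ≡ 1, so not a primitive root.
h = 7: 7^35 ≡ 70, 7^14 ≡ 54, 7^10 ≡ 45 (mod 71); none is 1, so 7 has order 70 and is a primitive root.
The smallest primitive root mod 71 is g = 7.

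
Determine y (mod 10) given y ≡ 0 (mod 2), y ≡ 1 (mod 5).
6

Using the Chinese Remainder Theorem:
M = product of moduli = 10
For equation 1: M_1 = 5, 5 ≡ 1 (mod 2), inverse of 5 mod 2 is 1 (check: 1 × 1 = 1 ≡ 1 (mod 2))
For equation 2: M_2 = 2, 2 ≡ 2 (mod 5), inverse of 2 mod 5 is 3 (check: 2 × 3 = 6 ≡ 1 (mod 5))
Combine: y ≡ Σ r_i×M_i×(M_i⁻¹ mod m_i) = 0×5×1 + 1×2×3 = 0 + 6 = 6
6 mod 10 = 6
y ≡ 6 (mod 10)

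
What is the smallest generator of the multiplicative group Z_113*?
p - 1 = 112 has prime divisors 2, 7. h is a primitive root mod 113 iff h^(112/q) ≢ 1 (mod 113) for each such q.
h = 2: 2^56 ≡ 1, 2^16 ≡ 109 (mod 113); 2^56 ≡ 1, so not a primitive root.
h = 3: 3^56 ≡ 112, 3^16 ≡ 49 (mod 113); none is 1, so 3 has order 112 and is a primitive root.
The smallest primitive root mod 113 is g = 3.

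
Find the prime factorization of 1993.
1993

Divide by primes starting from smallest:
1993 ÷ 1993 = 1

1993 = 1993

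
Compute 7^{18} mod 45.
19

Using successive squaring:
Binary expansion of 18: 10010
Powers of 7 mod 45 (each is the square of the previous):
  7^1 ≡ 7 (mod 45)
  7^2 ≡ 7² = 49 ≡ 4 (mod 45)
  7^4 ≡ 4² = 16 ≡ 16 (mod 45)
  7^8 ≡ 16² = 256 ≡ 31 (mod 45)
  7^16 ≡ 31² = 961 ≡ 16 (mod 45)
18 = 16 + 2, so 7^18 = 7^16 × 7^2 ≡ 16 × 4 (mod 45)
Multiplying step by step:
  16 × 4 = 64 ≡ 19 (mod 45)
Result: 7^18 ≡ 19 (mod 45)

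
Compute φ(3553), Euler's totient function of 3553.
2880

Prime factorization: 3553 = 11 × 17 × 19
Using the formula φ(n) = n × Π(1 - 1/p) for each prime factor p:
φ(3553) = 3553 × (1 - 1/11) × (1 - 1/17) × (1 - 1/19)
φ(3553) = 2880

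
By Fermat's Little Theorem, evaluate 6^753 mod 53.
By Fermat: 6^{52} ≡ 1 (mod 53). 753 ≡ 25 (mod 52). So 6^{753} ≡ 6^{25} ≡ 9 (mod 53)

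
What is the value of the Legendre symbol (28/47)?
(28/47) = 28^{23} mod 47 = 1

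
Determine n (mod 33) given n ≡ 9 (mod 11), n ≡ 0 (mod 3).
9

Using the Chinese Remainder Theorem:
M = product of moduli = 33
For equation 1: M_1 = 3, 3 ≡ 3 (mod 11), inverse of 3 mod 11 is 4 (check: 3 × 4 = 12 ≡ 1 (mod 11))
For equation 2: M_2 = 11, 11 ≡ 2 (mod 3), inverse of 11 mod 3 is 2 (check: 2 × 2 = 4 ≡ 1 (mod 3))
Combine: n ≡ Σ r_i×M_i×(M_i⁻¹ mod m_i) = 9×3×4 + 0×11×2 = 108 + 0 = 108
108 mod 33 = 9
n ≡ 9 (mod 33)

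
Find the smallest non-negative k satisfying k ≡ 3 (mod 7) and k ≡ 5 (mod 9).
M = 7 × 9 = 63. M₁ = 9, y₁ ≡ 4 (mod 7). M₂ = 7, y₂ ≡ 4 (mod 9). k = 3×9×4 + 5×7×4 ≡ 59 (mod 63)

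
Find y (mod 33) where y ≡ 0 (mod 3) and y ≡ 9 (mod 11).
M = 3 × 11 = 33. M₁ = 11, y₁ ≡ 2 (mod 3). M₂ = 3, y₂ ≡ 4 (mod 11). y = 0×11×2 + 9×3×4 ≡ 9 (mod 33)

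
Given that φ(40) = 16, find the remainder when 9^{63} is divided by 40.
By Euler: 9^{16} ≡ 1 (mod 40) since gcd(9, 40) = 1. 63 = 3×16 + 15. So 9^{63} ≡ 9^{15} ≡ 9 (mod 40)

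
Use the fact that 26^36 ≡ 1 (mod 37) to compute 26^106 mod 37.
By Fermat: 26^{36} ≡ 1 (mod 37). 106 = 2×36 + 34. So 26^{106} ≡ 26^{34} ≡ 26 (mod 37)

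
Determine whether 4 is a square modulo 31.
By Euler's criterion: 4^{15} ≡ 1 (mod 31). Since this equals 1, 4 is a QR.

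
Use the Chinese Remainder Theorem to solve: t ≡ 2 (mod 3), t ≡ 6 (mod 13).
M = 3 × 13 = 39. M₁ = 13, y₁ ≡ 1 (mod 3). M₂ = 3, y₂ ≡ 9 (mod 13). t = 2×13×1 + 6×3×9 ≡ 32 (mod 39)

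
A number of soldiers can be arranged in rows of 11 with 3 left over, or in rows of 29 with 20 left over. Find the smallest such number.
M = 11 × 29 = 319. M₁ = 29, y₁ ≡ 8 (mod 11). M₂ = 11, y₂ ≡ 8 (mod 29). x = 3×29×8 + 20×11×8 ≡ 223 (mod 319). The smallest positive such number is 223.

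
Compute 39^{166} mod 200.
161

Using successive squaring:
Binary expansion of 166: 10100110
Powers of 39 mod 200 (each is the square of the previous):
  39^1 ≡ 39 (mod 200)
  39^2 ≡ 39² = 1521 ≡ 121 (mod 200)
  39^4 ≡ 121² = 14641 ≡ 41 (mod 200)
  39^8 ≡ 41² = 1681 ≡ 81 (mod 200)
  39^16 ≡ 81² = 6561 ≡ 161 (mod 200)
  39^32 ≡ 161² = 25921 ≡ 121 (mod 200)
  39^64 ≡ 121² = 14641 ≡ 41 (mod 200)
  39^128 ≡ 41² = 1681 ≡ 81 (mod 200)
166 = 128 + 32 + 4 + 2, so 39^166 = 39^128 × 39^32 × 39^4 × 39^2 ≡ 81 × 121 × 41 × 121 (mod 200)
Multiplying step by step:
  81 × 121 = 9801 ≡ 1 (mod 200)
  1 × 41 = 41 ≡ 41 (mod 200)
  41 × 121 = 4961 ≡ 161 (mod 200)
Result: 39^166 ≡ 161 (mod 200)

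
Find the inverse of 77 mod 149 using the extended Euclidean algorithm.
Extended GCD: 77(60) + 149(-31) = 1. So 77^(-1) ≡ 60 ≡ 60 (mod 149). Verify: 77 × 60 = 4620 ≡ 1 (mod 149)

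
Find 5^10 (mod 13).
10 = 8 + 2 (binary 1010). Repeated squaring mod 13: 5^1 ≡ 5; 5^2 ≡ 5² = 25 ≡ 12; 5^4 ≡ 12² = 144 ≡ 1; 5^8 ≡ 1² = 1 ≡ 1. Multiply: 5^10 = 5^8 × 5^2 ≡ 1 × 12 (mod 13): 1 × 12 = 12 ≡ 12. So 5^10 ≡ 12 (mod 13).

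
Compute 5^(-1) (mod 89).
18

Using Extended Euclidean Algorithm:
gcd(5, 89) = 1
Bezout coefficients: 5 × 18 + 89 × -1 = 1
So 5 × 18 ≡ 1 (mod 89)
The inverse is 18 mod 89 = 18
Verification: 5 × 18 = 90 = 1 × 89 + 1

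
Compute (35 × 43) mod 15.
5

(35 × 43) = 1505
1505 mod 15 = 5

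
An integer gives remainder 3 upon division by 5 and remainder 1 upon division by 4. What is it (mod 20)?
M = 5 × 4 = 20. M₁ = 4, y₁ ≡ 4 (mod 5). M₂ = 5, y₂ ≡ 1 (mod 4). n = 3×4×4 + 1×5×1 ≡ 13 (mod 20). The smallest positive such number is 13.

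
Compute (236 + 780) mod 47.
29

(236 + 780) = 1016
1016 mod 47 = 29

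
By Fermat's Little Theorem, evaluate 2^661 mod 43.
By Fermat: 2^{42} ≡ 1 (mod 43). 661 ≡ 31 (mod 42). So 2^{661} ≡ 2^{31} ≡ 8 (mod 43)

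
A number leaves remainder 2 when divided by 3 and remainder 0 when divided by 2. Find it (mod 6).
M = 3 × 2 = 6. M₁ = 2, y₁ ≡ 2 (mod 3). M₂ = 3, y₂ ≡ 1 (mod 2). k = 2×2×2 + 0×3×1 ≡ 2 (mod 6)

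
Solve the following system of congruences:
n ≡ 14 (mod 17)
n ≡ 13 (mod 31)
354

Using the Chinese Remainder Theorem:
M = product of moduli = 527
For equation 1: M_1 = 31, 31 ≡ 14 (mod 17), inverse of 31 mod 17 is 11 (check: 14 × 11 = 154 ≡ 1 (mod 17))
For equation 2: M_2 = 17, 17 ≡ 17 (mod 31), inverse of 17 mod 31 is 11 (check: 17 × 11 = 187 ≡ 1 (mod 31))
Combine: n ≡ Σ r_i×M_i×(M_i⁻¹ mod m_i) = 14×31×11 + 13×17×11 = 4774 + 2431 = 7205
7205 mod 527 = 354
n ≡ 354 (mod 527)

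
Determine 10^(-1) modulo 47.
10^(-1) ≡ 33 (mod 47). Verification: 10 × 33 = 330 ≡ 1 (mod 47)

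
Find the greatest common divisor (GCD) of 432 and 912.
48

Using the Euclidean algorithm:
432 = 0 × 912 + 432
912 = 2 × 432 + 48
432 = 9 × 48 + 0

GCD(432, 912) = 48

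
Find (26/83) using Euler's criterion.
(26/83) = 26^{41} mod 83 = 1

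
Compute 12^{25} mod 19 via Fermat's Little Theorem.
12

By Fermat's Little Theorem, a^(p-1) ≡ 1 (mod p) for prime p and gcd(a, p) = 1
Here p = 19, so 12^18 ≡ 1 (mod 19)
We can reduce the exponent: 25 mod 18 = 7
So 12^25 ≡ 12^7 (mod 19)
Computing: 12^7 mod 19 = 12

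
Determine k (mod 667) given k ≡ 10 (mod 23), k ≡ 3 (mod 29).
148

Using the Chinese Remainder Theorem:
M = product of moduli = 667
For equation 1: M_1 = 29, 29 ≡ 6 (mod 23), inverse of 29 mod 23 is 4 (check: 6 × 4 = 24 ≡ 1 (mod 23))
For equation 2: M_2 = 23, 23 ≡ 23 (mod 29), inverse of 23 mod 29 is 24 (check: 23 × 24 = 552 ≡ 1 (mod 29))
Combine: k ≡ Σ r_i×M_i×(M_i⁻¹ mod m_i) = 10×29×4 + 3×23×24 = 1160 + 1656 = 2816
2816 mod 667 = 148
k ≡ 148 (mod 667)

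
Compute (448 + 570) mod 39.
4

(448 + 570) = 1018
1018 mod 39 = 4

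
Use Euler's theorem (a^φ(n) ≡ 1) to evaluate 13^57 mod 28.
By Euler: 13^{12} ≡ 1 (mod 28) since gcd(13, 28) = 1. 57 = 4×12 + 9. So 13^{57} ≡ 13^{9} ≡ 13 (mod 28)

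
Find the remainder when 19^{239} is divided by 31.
By Fermat: 19^{30} ≡ 1 (mod 31). 239 = 7×30 + 29. So 19^{239} ≡ 19^{29} ≡ 18 (mod 31)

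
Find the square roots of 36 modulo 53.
The square roots of 36 mod 53 are 47 and 6. Verify: 47² = 2209 ≡ 36 (mod 53)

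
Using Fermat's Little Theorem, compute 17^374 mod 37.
By Fermat: 17^{36} ≡ 1 (mod 37). 374 ≡ 14 (mod 36). So 17^{374} ≡ 17^{14} ≡ 3 (mod 37)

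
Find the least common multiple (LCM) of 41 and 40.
1640

First find GCD(41, 40) using the Euclidean algorithm:
41 = 1 × 40 + 1
40 = 40 × 1 + 0
GCD(41, 40) = 1

LCM formula: LCM(a, b) = (a × b) / GCD(a, b)
LCM(41, 40) = (41 × 40) / 1
LCM(41, 40) = 1640 / 1
LCM(41, 40) = 1640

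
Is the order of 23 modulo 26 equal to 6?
Yes, ord_26(23) = 6.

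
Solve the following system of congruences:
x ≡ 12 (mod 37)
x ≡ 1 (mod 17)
86

Using the Chinese Remainder Theorem:
M = product of moduli = 629
For equation 1: M_1 = 17, 17 ≡ 17 (mod 37), inverse of 17 mod 37 is 24 (check: 17 × 24 = 408 ≡ 1 (mod 37))
For equation 2: M_2 = 37, 37 ≡ 3 (mod 17), inverse of 37 mod 17 is 6 (check: 3 × 6 = 18 ≡ 1 (mod 17))
Combine: x ≡ Σ r_i×M_i×(M_i⁻¹ mod m_i) = 12×17×24 + 1×37×6 = 4896 + 222 = 5118
5118 mod 629 = 86
x ≡ 86 (mod 629)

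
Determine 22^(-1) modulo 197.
22^(-1) ≡ 9 (mod 197). Verification: 22 × 9 = 198 ≡ 1 (mod 197)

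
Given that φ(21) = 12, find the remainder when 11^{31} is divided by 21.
By Euler: 11^{12} ≡ 1 (mod 21) since gcd(11, 21) = 1. 31 = 2×12 + 7. So 11^{31} ≡ 11^{7} ≡ 11 (mod 21)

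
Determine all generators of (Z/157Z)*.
Primitive roots mod 157: {5, 6, 15, 18, 20, 21, 24, 26, 34, 38, 43, 53, 55, 60, 61, 62, 63, 66, 69, 70, 72, 73, 74, 77, 80, 83, 84, 85, 87, 88, 91, 94, 95, 96, 97, 102, 104, 114, 119, 123, 131, 133, 136, 137, 139, 142, 151, 152}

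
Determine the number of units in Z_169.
156

Prime factorization: 169 = 13^2
Using the formula φ(n) = n × Π(1 - 1/p) for each prime factor p:
φ(169) = 169 × (1 - 1/13)
φ(169) = 156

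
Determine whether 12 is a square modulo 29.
By Euler's criterion: 12^{14} ≡ 28 (mod 29). Since this equals -1 (≡ 28), 12 is not a QR.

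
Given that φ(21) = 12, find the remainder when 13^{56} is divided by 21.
By Euler: 13^{12} ≡ 1 (mod 21) since gcd(13, 21) = 1. 56 = 4×12 + 8. So 13^{56} ≡ 13^{8} ≡ 1 (mod 21)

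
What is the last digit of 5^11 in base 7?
Using Fermat: 5^{6} ≡ 1 (mod 7). 11 ≡ 5 (mod 6). So 5^{11} ≡ 5^{5} ≡ 3 (mod 7)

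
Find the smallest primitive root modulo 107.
2

A primitive root g modulo p has order p-1 = 106
Prime divisors of 106: [2, 53]
g is a primitive root iff g^(106/q) ≢ 1 (mod 107) for each prime divisor q
Testing small values:
  g = 2: 2^53 ≡ 106, 2^2 ≡ 4 (mod 107) → none is 1, primitive root!
The smallest primitive root is 2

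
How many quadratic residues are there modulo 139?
For prime 139, there are (p-1)/2 = (139-1)/2 = 69 quadratic residues (excluding 0).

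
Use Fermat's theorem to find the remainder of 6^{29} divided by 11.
2

By Fermat's Little Theorem, a^(p-1) ≡ 1 (mod p) for prime p and gcd(a, p) = 1
Here p = 11, so 6^10 ≡ 1 (mod 11)
We can reduce the exponent: 29 mod 10 = 9
So 6^29 ≡ 6^9 (mod 11)
Computing: 6^9 mod 11 = 2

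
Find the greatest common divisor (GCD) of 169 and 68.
1

Using the Euclidean algorithm:
169 = 2 × 68 + 33
68 = 2 × 33 + 2
33 = 16 × 2 + 1
2 = 2 × 1 + 0

GCD(169, 68) = 1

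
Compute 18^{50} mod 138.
54

Using successive squaring:
Binary expansion of 50: 110010
Powers of 18 mod 138 (each is the square of the previous):
  18^1 ≡ 18 (mod 138)
  18^2 ≡ 18² = 324 ≡ 48 (mod 138)
  18^4 ≡ 48² = 2304 ≡ 96 (mod 138)
  18^8 ≡ 96² = 9216 ≡ 108 (mod 138)
  18^16 ≡ 108² = 11664 ≡ 72 (mod 138)
  18^32 ≡ 72² = 5184 ≡ 78 (mod 138)
50 = 32 + 16 + 2, so 18^50 = 18^32 × 18^16 × 18^2 ≡ 78 × 72 × 48 (mod 138)
Multiplying step by step:
  78 × 72 = 5616 ≡ 96 (mod 138)
  96 × 48 = 4608 ≡ 54 (mod 138)
Result: 18^50 ≡ 54 (mod 138)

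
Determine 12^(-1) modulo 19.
12^(-1) ≡ 8 (mod 19). Verification: 12 × 8 = 96 ≡ 1 (mod 19)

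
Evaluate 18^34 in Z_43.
Using repeated squaring. 34 = 32 + 2 (binary 100010). Repeated squaring mod 43: 18^1 ≡ 18; 18^2 ≡ 18² = 324 ≡ 23; 18^4 ≡ 23² = 529 ≡ 13; 18^8 ≡ 13² = 169 ≡ 40; 18^16 ≡ 40² = 1600 ≡ 9; 18^32 ≡ 9² = 81 ≡ 38. Multiply: 18^34 = 18^32 × 18^2 ≡ 38 × 23 (mod 43): 38 × 23 = 874 ≡ 14. So 18^34 ≡ 14 (mod 43).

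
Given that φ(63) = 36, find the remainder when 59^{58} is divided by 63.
By Euler: 59^{36} ≡ 1 (mod 63) since gcd(59, 63) = 1. 58 = 1×36 + 22. So 59^{58} ≡ 59^{22} ≡ 4 (mod 63)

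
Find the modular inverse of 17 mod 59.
17^(-1) ≡ 7 (mod 59). Verification: 17 × 7 = 119 ≡ 1 (mod 59)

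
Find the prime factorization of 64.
2^6

Divide by primes starting from smallest:
64 ÷ 2 = 32
32 ÷ 2 = 16
16 ÷ 2 = 8
8 ÷ 2 = 4
4 ÷ 2 = 2
2 ÷ 2 = 1

64 = 2^6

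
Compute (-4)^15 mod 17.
Using repeated squaring. (-4) ≡ 13 (mod 17). 15 = 8 + 4 + 2 + 1 (binary 1111). Repeated squaring mod 17: 13^1 ≡ 13; 13^2 ≡ 13² = 169 ≡ 16; 13^4 ≡ 16² = 256 ≡ 1; 13^8 ≡ 1² = 1 ≡ 1. Multiply: (-4)^15 ≡ 13^8 × 13^4 × 13^2 × 13^1 ≡ 1 × 1 × 16 × 13 (mod 17): 1 × 1 = 1 ≡ 1; 1 × 16 = 16 ≡ 16; 16 × 13 = 208 ≡ 4. So (-4)^15 ≡ 4 (mod 17).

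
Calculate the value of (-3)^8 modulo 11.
(-3) ≡ 8 (mod 11). 8 = 8 (binary 1000). Repeated squaring mod 11: 8^1 ≡ 8; 8^2 ≡ 8² = 64 ≡ 9; 8^4 ≡ 9² = 81 ≡ 4; 8^8 ≡ 4² = 16 ≡ 5. So (-3)^8 ≡ 5 (mod 11).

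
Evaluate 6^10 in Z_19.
10 = 8 + 2 (binary 1010). Repeated squaring mod 19: 6^1 ≡ 6; 6^2 ≡ 6² = 36 ≡ 17; 6^4 ≡ 17² = 289 ≡ 4; 6^8 ≡ 4² = 16 ≡ 16. Multiply: 6^10 = 6^8 × 6^2 ≡ 16 × 17 (mod 19): 16 × 17 = 272 ≡ 6. So 6^10 ≡ 6 (mod 19).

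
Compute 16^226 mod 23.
Using Fermat: 16^{22} ≡ 1 (mod 23). 226 ≡ 6 (mod 22). So 16^{226} ≡ 16^{6} ≡ 4 (mod 23)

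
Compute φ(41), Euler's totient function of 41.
40

Prime factorization: 41 = 41
Using the formula φ(n) = n × Π(1 - 1/p) for each prime factor p:
φ(41) = 41 × (1 - 1/41)
φ(41) = 40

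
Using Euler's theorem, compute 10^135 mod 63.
By Euler: 10^{36} ≡ 1 (mod 63) since gcd(10, 63) = 1. 135 = 3×36 + 27. So 10^{135} ≡ 10^{27} ≡ 55 (mod 63)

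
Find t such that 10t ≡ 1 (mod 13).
10^(-1) ≡ 4 (mod 13). Verification: 10 × 4 = 40 ≡ 1 (mod 13)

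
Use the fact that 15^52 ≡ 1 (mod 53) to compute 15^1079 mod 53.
By Fermat: 15^{52} ≡ 1 (mod 53). 1079 ≡ 39 (mod 52). So 15^{1079} ≡ 15^{39} ≡ 1 (mod 53)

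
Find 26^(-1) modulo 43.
5

Using Extended Euclidean Algorithm:
gcd(26, 43) = 1
Bezout coefficients: 26 × 5 + 43 × -3 = 1
So 26 × 5 ≡ 1 (mod 43)
The inverse is 5 mod 43 = 5
Verification: 26 × 5 = 130 = 3 × 43 + 1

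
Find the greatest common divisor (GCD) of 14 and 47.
1

Using the Euclidean algorithm:
14 = 0 × 47 + 14
47 = 3 × 14 + 5
14 = 2 × 5 + 4
5 = 1 × 4 + 1
4 = 4 × 1 + 0

GCD(14, 47) = 1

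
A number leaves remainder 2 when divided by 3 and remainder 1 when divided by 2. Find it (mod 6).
M = 3 × 2 = 6. M₁ = 2, y₁ ≡ 2 (mod 3). M₂ = 3, y₂ ≡ 1 (mod 2). t = 2×2×2 + 1×3×1 ≡ 5 (mod 6)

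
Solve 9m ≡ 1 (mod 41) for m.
9^(-1) ≡ 32 (mod 41). Verification: 9 × 32 = 288 ≡ 1 (mod 41)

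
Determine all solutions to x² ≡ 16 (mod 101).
The square roots of 16 mod 101 are 97 and 4. Verify: 97² = 9409 ≡ 16 (mod 101)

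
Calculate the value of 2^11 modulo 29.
Using repeated squaring. 11 = 8 + 2 + 1 (binary 1011). Repeated squaring mod 29: 2^1 ≡ 2; 2^2 ≡ 2² = 4 ≡ 4; 2^4 ≡ 4² = 16 ≡ 16; 2^8 ≡ 16² = 256 ≡ 24. Multiply: 2^11 = 2^8 × 2^2 × 2^1 ≡ 24 × 4 × 2 (mod 29): 24 × 4 = 96 ≡ 9; 9 × 2 = 18 ≡ 18. So 2^11 ≡ 18 (mod 29).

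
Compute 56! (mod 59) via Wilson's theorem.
(58)! = (56)! × (57) × (58) ≡ -1 (mod 59). So (56)! ≡ -1 × [(58)(57)]^(-1) ≡ 29 (mod 59)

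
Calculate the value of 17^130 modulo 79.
Using Fermat: 17^{78} ≡ 1 (mod 79). 130 ≡ 52 (mod 78). So 17^{130} ≡ 17^{52} ≡ 1 (mod 79)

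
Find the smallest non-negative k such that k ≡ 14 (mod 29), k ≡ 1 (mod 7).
43

Using the Chinese Remainder Theorem:
M = product of moduli = 203
For equation 1: M_1 = 7, 7 ≡ 7 (mod 29), inverse of 7 mod 29 is 25 (check: 7 × 25 = 175 ≡ 1 (mod 29))
For equation 2: M_2 = 29, 29 ≡ 1 (mod 7), inverse of 29 mod 7 is 1 (check: 1 × 1 = 1 ≡ 1 (mod 7))
Combine: k ≡ Σ r_i×M_i×(M_i⁻¹ mod m_i) = 14×7×25 + 1×29×1 = 2450 + 29 = 2479
2479 mod 203 = 43
k ≡ 43 (mod 203)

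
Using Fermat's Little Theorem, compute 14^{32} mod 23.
18

By Fermat's Little Theorem, a^(p-1) ≡ 1 (mod p) for prime p and gcd(a, p) = 1
Here p = 23, so 14^22 ≡ 1 (mod 23)
We can reduce the exponent: 32 mod 22 = 10
So 14^32 ≡ 14^10 (mod 23)
Computing: 14^10 mod 23 = 18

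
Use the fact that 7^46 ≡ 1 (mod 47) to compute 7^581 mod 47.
By Fermat: 7^{46} ≡ 1 (mod 47). 581 ≡ 29 (mod 46). So 7^{581} ≡ 7^{29} ≡ 8 (mod 47)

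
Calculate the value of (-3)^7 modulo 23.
(-3) ≡ 20 (mod 23). 7 = 4 + 2 + 1 (binary 111). Repeated squaring mod 23: 20^1 ≡ 20; 20^2 ≡ 20² = 400 ≡ 9; 20^4 ≡ 9² = 81 ≡ 12. Multiply: (-3)^7 ≡ 20^4 × 20^2 × 20^1 ≡ 12 × 9 × 20 (mod 23): 12 × 9 = 108 ≡ 16; 16 × 20 = 320 ≡ 21. So (-3)^7 ≡ 21 (mod 23).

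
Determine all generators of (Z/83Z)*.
Primitive roots mod 83: {2, 5, 6, 8, 13, 14, 15, 18, 19, 20, 22, 24, 32, 34, 35, 39, 42, 43, 45, 46, 47, 50, 52, 53, 54, 55, 56, 57, 58, 60, 62, 66, 67, 71, 72, 73, 74, 76, 79, 80}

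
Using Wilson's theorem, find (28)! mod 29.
By Wilson's theorem, (28)! ≡ -1 ≡ 28 (mod 29)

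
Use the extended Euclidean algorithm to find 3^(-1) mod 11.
Extended GCD: 3(4) + 11(-1) = 1. So 3^(-1) ≡ 4 ≡ 4 (mod 11). Verify: 3 × 4 = 12 ≡ 1 (mod 11)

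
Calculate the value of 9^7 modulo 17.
7 = 4 + 2 + 1 (binary 111). Repeated squaring mod 17: 9^1 ≡ 9; 9^2 ≡ 9² = 81 ≡ 13; 9^4 ≡ 13² = 169 ≡ 16. Multiply: 9^7 = 9^4 × 9^2 × 9^1 ≡ 16 × 13 × 9 (mod 17): 16 × 13 = 208 ≡ 4; 4 × 9 = 36 ≡ 2. So 9^7 ≡ 2 (mod 17).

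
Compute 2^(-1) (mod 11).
2^(-1) ≡ 6 (mod 11). Verification: 2 × 6 = 12 ≡ 1 (mod 11)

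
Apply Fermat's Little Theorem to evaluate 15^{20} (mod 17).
16

By Fermat's Little Theorem, a^(p-1) ≡ 1 (mod p) for prime p and gcd(a, p) = 1
Here p = 17, so 15^16 ≡ 1 (mod 17)
We can reduce the exponent: 20 mod 16 = 4
So 15^20 ≡ 15^4 (mod 17)
Computing: 15^4 mod 17 = 16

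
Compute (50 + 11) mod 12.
1

(50 + 11) = 61
61 mod 12 = 1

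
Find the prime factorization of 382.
2 × 191

Divide by primes starting from smallest:
382 ÷ 2 = 191
191 ÷ 191 = 1

382 = 2 × 191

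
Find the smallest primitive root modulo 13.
p - 1 = 12 has prime divisors 2, 3. h is a primitive root mod 13 iff h^(12/q) ≢ 1 (mod 13) for each such q.
h = 2: 2^6 ≡ 12, 2^4 ≡ 3 (mod 13); none is 1, so 2 has order 12 and is a primitive root.
The smallest primitive root mod 13 is g = 2.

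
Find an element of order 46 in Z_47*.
5 has order 46 mod 47 since 5^{46} ≡ 1 (mod 47) and no smaller power works.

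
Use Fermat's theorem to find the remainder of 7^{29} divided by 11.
8

By Fermat's Little Theorem, a^(p-1) ≡ 1 (mod p) for prime p and gcd(a, p) = 1
Here p = 11, so 7^10 ≡ 1 (mod 11)
We can reduce the exponent: 29 mod 10 = 9
So 7^29 ≡ 7^9 (mod 11)
Computing: 7^9 mod 11 = 8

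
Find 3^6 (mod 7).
6 = 4 + 2 (binary 110). Repeated squaring mod 7: 3^1 ≡ 3; 3^2 ≡ 3² = 9 ≡ 2; 3^4 ≡ 2² = 4 ≡ 4. Multiply: 3^6 = 3^4 × 3^2 ≡ 4 × 2 (mod 7): 4 × 2 = 8 ≡ 1. So 3^6 ≡ 1 (mod 7).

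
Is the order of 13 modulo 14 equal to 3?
No, the actual order is 2, not 3.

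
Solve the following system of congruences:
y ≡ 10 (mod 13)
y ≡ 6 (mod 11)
127

Using the Chinese Remainder Theorem:
M = product of moduli = 143
For equation 1: M_1 = 11, 11 ≡ 11 (mod 13), inverse of 11 mod 13 is 6 (check: 11 × 6 = 66 ≡ 1 (mod 13))
For equation 2: M_2 = 13, 13 ≡ 2 (mod 11), inverse of 13 mod 11 is 6 (check: 2 × 6 = 12 ≡ 1 (mod 11))
Combine: y ≡ Σ r_i×M_i×(M_i⁻¹ mod m_i) = 10×11×6 + 6×13×6 = 660 + 468 = 1128
1128 mod 143 = 127
y ≡ 127 (mod 143)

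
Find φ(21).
12

Prime factorization: 21 = 3 × 7
Using the formula φ(n) = n × Π(1 - 1/p) for each prime factor p:
φ(21) = 21 × (1 - 1/3) × (1 - 1/7)
φ(21) = 12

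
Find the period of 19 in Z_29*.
Powers of 19 mod 29: 19^1≡19, 19^2≡13, 19^3≡15, 19^4≡24, 19^5≡21, 19^6≡22, 19^7≡12, 19^8≡25, 19^9≡11, 19^10≡6, 19^11≡27, 19^12≡20, 19^13≡3, 19^14≡28, 19^15≡10, 19^16≡16, 19^17≡14, 19^18≡5, 19^19≡8, 19^20≡7, 19^21≡17, 19^22≡4, 19^23≡18, 19^24≡23, 19^25≡2, 19^26≡9, 19^27≡26, 19^28≡1. Order = 28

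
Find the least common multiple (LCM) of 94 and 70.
3290

First find GCD(94, 70) using the Euclidean algorithm:
94 = 1 × 70 + 24
70 = 2 × 24 + 22
24 = 1 × 22 + 2
22 = 11 × 2 + 0
GCD(94, 70) = 2

LCM formula: LCM(a, b) = (a × b) / GCD(a, b)
LCM(94, 70) = (94 × 70) / 2
LCM(94, 70) = 6580 / 2
LCM(94, 70) = 3290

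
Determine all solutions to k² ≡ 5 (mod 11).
The square roots of 5 mod 11 are 4 and 7. Verify: 4² = 16 ≡ 5 (mod 11)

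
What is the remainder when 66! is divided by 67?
By Wilson's theorem, (66)! ≡ -1 ≡ 66 (mod 67)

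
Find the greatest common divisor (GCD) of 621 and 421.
1

Using the Euclidean algorithm:
621 = 1 × 421 + 200
421 = 2 × 200 + 21
200 = 9 × 21 + 11
21 = 1 × 11 + 10
11 = 1 × 10 + 1
10 = 10 × 1 + 0

GCD(621, 421) = 1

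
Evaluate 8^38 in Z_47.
Using repeated squaring. 38 = 32 + 4 + 2 (binary 100110). Repeated squaring mod 47: 8^1 ≡ 8; 8^2 ≡ 8² = 64 ≡ 17; 8^4 ≡ 17² = 289 ≡ 7; 8^8 ≡ 7² = 49 ≡ 2; 8^16 ≡ 2² = 4 ≡ 4; 8^32 ≡ 4² = 16 ≡ 16. Multiply: 8^38 = 8^32 × 8^4 × 8^2 ≡ 16 × 7 × 17 (mod 47): 16 × 7 = 112 ≡ 18; 18 × 17 = 306 ≡ 24. So 8^38 ≡ 24 (mod 47).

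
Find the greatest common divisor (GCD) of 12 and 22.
2

Using the Euclidean algorithm:
12 = 0 × 22 + 12
22 = 1 × 12 + 10
12 = 1 × 10 + 2
10 = 5 × 2 + 0

GCD(12, 22) = 2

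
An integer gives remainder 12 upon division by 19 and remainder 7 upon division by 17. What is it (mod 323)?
M = 19 × 17 = 323. M₁ = 17, y₁ ≡ 9 (mod 19). M₂ = 19, y₂ ≡ 9 (mod 17). r = 12×17×9 + 7×19×9 ≡ 126 (mod 323). The smallest positive such number is 126.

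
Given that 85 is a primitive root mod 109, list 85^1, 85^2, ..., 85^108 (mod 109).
g^1, g^2, ..., g^{108} mod 109: {85, 31, 19, 89, 44, 34, 56, 73, 101, 83, 79, 66, 51, 84, 55, 97, 70, 64, 99, 22, 17, 28, 91, 105, 96, 94, 33, 80, 42, 82, 103, 35, 32, 104, 11, 63, 14, 100, 107, 48, 47, 71, 40, 21, 41, 106, 72, 16, 52, 60, 86, 7, 50, 108, 24, 78, 90, 20, 65, 75, 53, 36, 8, 26, 30, 43, 58, 25, 54, 12, 39, 45, 10, 87, 92, 81, 18, 4, 13, 15, 76, 29, 67, 27, 6, 74, 77, 5, 98, 46, 95, 9, 2, 61, 62, 38, 69, 88, 68, 3, 37, 93, 57, 49, 23, 102, 59, 1}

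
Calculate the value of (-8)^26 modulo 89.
Using repeated squaring. (-8) ≡ 81 (mod 89). 26 = 16 + 8 + 2 (binary 11010). Repeated squaring mod 89: 81^1 ≡ 81; 81^2 ≡ 81² = 6561 ≡ 64; 81^4 ≡ 64² = 4096 ≡ 2; 81^8 ≡ 2² = 4 ≡ 4; 81^16 ≡ 4² = 16 ≡ 16. Multiply: (-8)^26 ≡ 81^16 × 81^8 × 81^2 ≡ 16 × 4 × 64 (mod 89): 16 × 4 = 64 ≡ 64; 64 × 64 = 4096 ≡ 2. So (-8)^26 ≡ 2 (mod 89).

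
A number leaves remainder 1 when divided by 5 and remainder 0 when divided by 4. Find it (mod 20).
M = 5 × 4 = 20. M₁ = 4, y₁ ≡ 4 (mod 5). M₂ = 5, y₂ ≡ 1 (mod 4). k = 1×4×4 + 0×5×1 ≡ 16 (mod 20)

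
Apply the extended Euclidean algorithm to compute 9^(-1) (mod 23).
Extended GCD: 9(-5) + 23(2) = 1. So 9^(-1) ≡ 18 ≡ 18 (mod 23). Verify: 9 × 18 = 162 ≡ 1 (mod 23)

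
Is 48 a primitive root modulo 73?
No

To verify, check if 48^(72/q) ≢ 1 (mod 73) for each prime divisor q of 72
Divisors of 72 = 72: [1, 2, 3, 4, 6, 8, 9, 12, 18, 24, 36, 72]
  48^(72/2) = 48^36 ≡ 1 (mod 73)
  48^(72/3) = 48^24 ≡ 64 (mod 73)
Conclusion: 48 is not a primitive root modulo 73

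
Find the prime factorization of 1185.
3 × 5 × 79

Divide by primes starting from smallest:
1185 ÷ 3 = 395
395 ÷ 5 = 79
79 ÷ 79 = 1

1185 = 3 × 5 × 79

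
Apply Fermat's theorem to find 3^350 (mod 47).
By Fermat: 3^{46} ≡ 1 (mod 47). 350 ≡ 28 (mod 46). So 3^{350} ≡ 3^{28} ≡ 8 (mod 47)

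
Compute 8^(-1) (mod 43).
8^(-1) ≡ 27 (mod 43). Verification: 8 × 27 = 216 ≡ 1 (mod 43)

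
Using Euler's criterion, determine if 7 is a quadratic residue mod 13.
By Euler's criterion: 7^{6} ≡ 12 (mod 13). Since this equals -1 (≡ 12), 7 is not a QR.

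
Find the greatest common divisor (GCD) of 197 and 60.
1

Using the Euclidean algorithm:
197 = 3 × 60 + 17
60 = 3 × 17 + 9
17 = 1 × 9 + 8
9 = 1 × 8 + 1
8 = 8 × 1 + 0

GCD(197, 60) = 1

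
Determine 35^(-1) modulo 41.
35^(-1) ≡ 34 (mod 41). Verification: 35 × 34 = 1190 ≡ 1 (mod 41)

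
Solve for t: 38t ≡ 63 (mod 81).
72

Since gcd(38, 81) = 1 divides 63, a solution exists.
Multiply both sides by the inverse of 38 mod 81:
  38^(-1) mod 81 = 32
  x ≡ 32 × 63 ≡ 2016 ≡ 72 (mod 81)
Verification: 38 × 72 = 2736 = 33 × 81 + 63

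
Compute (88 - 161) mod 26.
5

(88 - 161) = -73
-73 mod 26 = 5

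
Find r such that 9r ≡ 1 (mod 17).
9^(-1) ≡ 2 (mod 17). Verification: 9 × 2 = 18 ≡ 1 (mod 17)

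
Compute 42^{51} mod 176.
64

Using successive squaring:
Binary expansion of 51: 110011
Powers of 42 mod 176 (each is the square of the previous):
  42^1 ≡ 42 (mod 176)
  42^2 ≡ 42² = 1764 ≡ 4 (mod 176)
  42^4 ≡ 4² = 16 ≡ 16 (mod 176)
  42^8 ≡ 16² = 256 ≡ 80 (mod 176)
  42^16 ≡ 80² = 6400 ≡ 64 (mod 176)
  42^32 ≡ 64² = 4096 ≡ 48 (mod 176)
51 = 32 + 16 + 2 + 1, so 42^51 = 42^32 × 42^16 × 42^2 × 42^1 ≡ 48 × 64 × 4 × 42 (mod 176)
Multiplying step by step:
  48 × 64 = 3072 ≡ 80 (mod 176)
  80 × 4 = 320 ≡ 144 (mod 176)
  144 × 42 = 6048 ≡ 64 (mod 176)
Result: 42^51 ≡ 64 (mod 176)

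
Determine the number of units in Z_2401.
2058

Prime factorization: 2401 = 7^4
Using the formula φ(n) = n × Π(1 - 1/p) for each prime factor p:
φ(2401) = 2401 × (1 - 1/7)
φ(2401) = 2058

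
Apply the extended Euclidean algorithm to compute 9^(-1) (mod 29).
Extended GCD: 9(13) + 29(-4) = 1. So 9^(-1) ≡ 13 ≡ 13 (mod 29). Verify: 9 × 13 = 117 ≡ 1 (mod 29)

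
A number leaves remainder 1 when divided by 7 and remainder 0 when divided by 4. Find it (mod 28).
M = 7 × 4 = 28. M₁ = 4, y₁ ≡ 2 (mod 7). M₂ = 7, y₂ ≡ 3 (mod 4). n = 1×4×2 + 0×7×3 ≡ 8 (mod 28)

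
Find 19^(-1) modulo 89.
75

Using Extended Euclidean Algorithm:
gcd(19, 89) = 1
Bezout coefficients: 19 × -14 + 89 × 3 = 1
So 19 × -14 ≡ 1 (mod 89)
The inverse is -14 mod 89 = 75
Verification: 19 × 75 = 1425 = 16 × 89 + 1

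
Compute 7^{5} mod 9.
4

Using successive squaring:
Binary expansion of 5: 101
Powers of 7 mod 9 (each is the square of the previous):
  7^1 ≡ 7 (mod 9)
  7^2 ≡ 7² = 49 ≡ 4 (mod 9)
  7^4 ≡ 4² = 16 ≡ 7 (mod 9)
5 = 4 + 1, so 7^5 = 7^4 × 7^1 ≡ 7 × 7 (mod 9)
Multiplying step by step:
  7 × 7 = 49 ≡ 4 (mod 9)
Result: 7^5 ≡ 4 (mod 9)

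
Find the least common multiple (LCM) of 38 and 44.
836

First find GCD(38, 44) using the Euclidean algorithm:
38 = 0 × 44 + 38
44 = 1 × 38 + 6
38 = 6 × 6 + 2
6 = 3 × 2 + 0
GCD(38, 44) = 2

LCM formula: LCM(a, b) = (a × b) / GCD(a, b)
LCM(38, 44) = (38 × 44) / 2
LCM(38, 44) = 1672 / 2
LCM(38, 44) = 836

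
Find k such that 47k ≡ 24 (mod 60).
12

Since gcd(47, 60) = 1 divides 24, a solution exists.
Multiply both sides by the inverse of 47 mod 60:
  47^(-1) mod 60 = 23
  x ≡ 23 × 24 ≡ 552 ≡ 12 (mod 60)
Verification: 47 × 12 = 564 = 9 × 60 + 24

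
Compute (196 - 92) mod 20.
4

(196 - 92) = 104
104 mod 20 = 4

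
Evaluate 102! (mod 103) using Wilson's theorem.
By Wilson's theorem, (102)! ≡ -1 ≡ 102 (mod 103)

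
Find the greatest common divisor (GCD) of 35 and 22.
1

Using the Euclidean algorithm:
35 = 1 × 22 + 13
22 = 1 × 13 + 9
13 = 1 × 9 + 4
9 = 2 × 4 + 1
4 = 4 × 1 + 0

GCD(35, 22) = 1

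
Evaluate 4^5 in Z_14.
5 = 4 + 1 (binary 101). Repeated squaring mod 14: 4^1 ≡ 4; 4^2 ≡ 4² = 16 ≡ 2; 4^4 ≡ 2² = 4 ≡ 4. Multiply: 4^5 = 4^4 × 4^1 ≡ 4 × 4 (mod 14): 4 × 4 = 16 ≡ 2. So 4^5 ≡ 2 (mod 14).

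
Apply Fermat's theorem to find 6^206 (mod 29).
By Fermat: 6^{28} ≡ 1 (mod 29). 206 ≡ 10 (mod 28). So 6^{206} ≡ 6^{10} ≡ 16 (mod 29)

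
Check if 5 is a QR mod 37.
By Euler's criterion: 5^{18} ≡ 36 (mod 37). Since this equals -1 (≡ 36), 5 is not a QR.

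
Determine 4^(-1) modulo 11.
4^(-1) ≡ 3 (mod 11). Verification: 4 × 3 = 12 ≡ 1 (mod 11)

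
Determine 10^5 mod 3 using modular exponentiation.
10 ≡ 1 (mod 3). 5 = 4 + 1 (binary 101). Repeated squaring mod 3: 1^1 ≡ 1; 1^2 ≡ 1² = 1 ≡ 1; 1^4 ≡ 1² = 1 ≡ 1. Multiply: 10^5 ≡ 1^4 × 1^1 ≡ 1 × 1 (mod 3): 1 × 1 = 1 ≡ 1. So 10^5 ≡ 1 (mod 3).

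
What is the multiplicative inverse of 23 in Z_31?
27

Using Extended Euclidean Algorithm:
gcd(23, 31) = 1
Bezout coefficients: 23 × -4 + 31 × 3 = 1
So 23 × -4 ≡ 1 (mod 31)
The inverse is -4 mod 31 = 27
Verification: 23 × 27 = 621 = 20 × 31 + 1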